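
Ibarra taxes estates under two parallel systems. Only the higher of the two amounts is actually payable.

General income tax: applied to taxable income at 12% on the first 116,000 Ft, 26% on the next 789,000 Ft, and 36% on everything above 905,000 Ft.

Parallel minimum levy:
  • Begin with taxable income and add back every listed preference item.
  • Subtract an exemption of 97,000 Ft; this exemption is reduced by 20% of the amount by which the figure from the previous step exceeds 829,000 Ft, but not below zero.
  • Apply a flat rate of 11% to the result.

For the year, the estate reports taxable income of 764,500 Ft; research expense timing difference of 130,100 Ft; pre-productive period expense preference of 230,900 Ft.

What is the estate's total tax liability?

General income tax:
  116,000 Ft × 12% = 13,920 Ft
  648,500 Ft × 26% = 168,610 Ft
  → 182,530 Ft

Parallel minimum levy:
  Adjusted income: 764,500 Ft + 130,100 Ft + 230,900 Ft = 1,125,500 Ft
  Exemption: 97,000 Ft − 20% × (1,125,500 Ft − 829,000 Ft) = 97,000 Ft − 59,300 Ft = 37,700 Ft
  Base: 1,125,500 Ft − 37,700 Ft = 1,087,800 Ft
  1,087,800 Ft × 11% = 119,658 Ft

182,530 Ft > 119,658 Ft, so the general income tax governs.

182,530 Ft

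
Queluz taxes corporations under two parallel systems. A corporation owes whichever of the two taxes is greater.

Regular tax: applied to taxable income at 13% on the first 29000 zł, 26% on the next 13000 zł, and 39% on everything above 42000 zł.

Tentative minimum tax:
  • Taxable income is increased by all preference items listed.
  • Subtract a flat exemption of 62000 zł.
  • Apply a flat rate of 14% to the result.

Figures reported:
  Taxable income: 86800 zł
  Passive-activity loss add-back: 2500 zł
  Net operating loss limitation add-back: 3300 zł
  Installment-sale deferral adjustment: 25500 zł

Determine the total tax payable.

24622 zł

Regular tax:
  29000 zł × 13% = 3770 zł
  13000 zł × 26% = 3380 zł
  44800 zł × 39% = 17472 zł
  → 24622 zł

Tentative minimum tax:
  Adjusted income: 86800 zł + 2500 zł + 3300 zł + 25500 zł = 118100 zł
  Less exemption 62000 zł → base 56100 zł
  56100 zł × 14% = 7854 zł

24622 zł > 7854 zł, so the regular tax governs.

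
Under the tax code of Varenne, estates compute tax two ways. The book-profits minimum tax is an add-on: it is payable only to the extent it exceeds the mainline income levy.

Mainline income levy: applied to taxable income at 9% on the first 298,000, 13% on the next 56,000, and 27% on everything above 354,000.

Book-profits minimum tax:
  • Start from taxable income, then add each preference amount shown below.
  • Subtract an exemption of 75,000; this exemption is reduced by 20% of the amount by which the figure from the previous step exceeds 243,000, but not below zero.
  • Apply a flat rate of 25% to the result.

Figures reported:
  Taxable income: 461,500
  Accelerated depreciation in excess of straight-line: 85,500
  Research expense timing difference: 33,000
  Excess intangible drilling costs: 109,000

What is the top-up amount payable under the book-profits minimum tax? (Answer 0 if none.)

Book-profits minimum tax:
  Adjusted income: 461,500 + 85,500 + 33,000 + 109,000 = 689,000
  Exemption: 20% × (689,000 − 243,000) = 89,200 ≥ 75,000, so the exemption is fully phased out
  Base: 689,000 − 0 = 689,000
  689,000 × 25% = 172,250

Mainline income levy:
  298,000 × 9% = 26,820
  56,000 × 13% = 7,280
  107,500 × 27% = 29,025
  → 63,125

Excess of book-profits minimum tax over mainline income levy: 172,250 − 63,125 = 109,125.

109,125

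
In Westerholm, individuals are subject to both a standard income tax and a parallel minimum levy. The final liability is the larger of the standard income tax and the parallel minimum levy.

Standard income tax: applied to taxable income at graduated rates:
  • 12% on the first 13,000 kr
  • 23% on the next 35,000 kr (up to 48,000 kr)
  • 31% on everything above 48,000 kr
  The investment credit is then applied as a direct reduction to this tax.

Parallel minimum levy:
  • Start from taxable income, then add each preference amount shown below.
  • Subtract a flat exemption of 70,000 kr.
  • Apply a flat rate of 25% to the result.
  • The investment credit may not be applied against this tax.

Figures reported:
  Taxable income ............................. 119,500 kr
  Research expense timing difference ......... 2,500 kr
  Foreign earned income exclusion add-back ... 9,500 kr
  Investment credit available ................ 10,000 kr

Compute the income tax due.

21,775 kr

Standard income tax:
  13,000 kr × 12% = 1,560 kr
  35,000 kr × 23% = 8,050 kr
  71,500 kr × 31% = 22,165 kr
  → 31,775 kr
  Less investment credit 10,000 kr → 21,775 kr

Parallel minimum levy:
  Adjusted income: 119,500 kr + 2,500 kr + 9,500 kr = 131,500 kr
  Less exemption 70,000 kr → base 61,500 kr
  61,500 kr × 25% = 15,375 kr

21,775 kr > 15,375 kr, so the standard income tax governs.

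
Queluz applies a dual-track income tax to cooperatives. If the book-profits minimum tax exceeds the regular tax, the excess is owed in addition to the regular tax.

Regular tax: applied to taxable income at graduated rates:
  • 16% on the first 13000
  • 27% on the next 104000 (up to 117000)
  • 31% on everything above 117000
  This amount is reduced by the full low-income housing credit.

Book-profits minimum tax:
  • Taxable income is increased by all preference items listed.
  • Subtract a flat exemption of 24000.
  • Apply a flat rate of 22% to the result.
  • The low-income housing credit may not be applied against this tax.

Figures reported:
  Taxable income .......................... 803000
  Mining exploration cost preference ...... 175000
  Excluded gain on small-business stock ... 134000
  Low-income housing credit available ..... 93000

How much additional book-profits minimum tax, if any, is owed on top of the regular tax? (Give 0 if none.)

Book-profits minimum tax:
  Adjusted income: 803000 + 175000 + 134000 = 1112000
  Less exemption 24000 → base 1088000
  1088000 × 22% = 239360

Regular tax:
  13000 × 16% = 2080
  104000 × 27% = 28080
  686000 × 31% = 212660
  → 242820
  Less low-income housing credit 93000 → 149820

Excess of book-profits minimum tax over regular tax: 239360 − 149820 = 89540.

89540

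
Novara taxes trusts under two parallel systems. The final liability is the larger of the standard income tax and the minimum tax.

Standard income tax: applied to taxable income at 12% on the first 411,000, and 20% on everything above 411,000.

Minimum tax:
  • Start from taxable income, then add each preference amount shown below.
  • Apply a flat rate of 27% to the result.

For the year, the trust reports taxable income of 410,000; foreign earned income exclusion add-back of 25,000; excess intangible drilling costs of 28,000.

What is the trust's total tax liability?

125,010

Standard income tax:
  410,000 × 12% = 49,200

Minimum tax:
  Adjusted income: 410,000 + 25,000 + 28,000 = 463,000
  463,000 × 27% = 125,010

125,010 > 49,200, so the minimum tax is the binding amount.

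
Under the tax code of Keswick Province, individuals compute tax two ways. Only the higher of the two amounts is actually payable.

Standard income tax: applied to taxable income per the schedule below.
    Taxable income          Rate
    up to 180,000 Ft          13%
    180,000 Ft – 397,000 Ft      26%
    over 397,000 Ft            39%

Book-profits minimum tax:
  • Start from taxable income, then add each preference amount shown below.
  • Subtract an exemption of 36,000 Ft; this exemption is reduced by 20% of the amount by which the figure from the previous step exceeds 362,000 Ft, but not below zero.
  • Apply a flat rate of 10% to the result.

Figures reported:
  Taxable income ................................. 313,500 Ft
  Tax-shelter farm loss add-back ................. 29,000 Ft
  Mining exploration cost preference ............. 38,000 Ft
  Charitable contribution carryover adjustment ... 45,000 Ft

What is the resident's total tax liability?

Book-profits minimum tax:
  Adjusted income: 313,500 Ft + 29,000 Ft + 38,000 Ft + 45,000 Ft = 425,500 Ft
  Exemption: 36,000 Ft − 20% × (425,500 Ft − 362,000 Ft) = 36,000 Ft − 12,700 Ft = 23,300 Ft
  Base: 425,500 Ft − 23,300 Ft = 402,200 Ft
  402,200 Ft × 10% = 40,220 Ft

Standard income tax:
  180,000 Ft × 13% = 23,400 Ft
  133,500 Ft × 26% = 34,710 Ft
  → 58,110 Ft

58,110 Ft > 40,220 Ft, so the standard income tax governs.

58,110 Ft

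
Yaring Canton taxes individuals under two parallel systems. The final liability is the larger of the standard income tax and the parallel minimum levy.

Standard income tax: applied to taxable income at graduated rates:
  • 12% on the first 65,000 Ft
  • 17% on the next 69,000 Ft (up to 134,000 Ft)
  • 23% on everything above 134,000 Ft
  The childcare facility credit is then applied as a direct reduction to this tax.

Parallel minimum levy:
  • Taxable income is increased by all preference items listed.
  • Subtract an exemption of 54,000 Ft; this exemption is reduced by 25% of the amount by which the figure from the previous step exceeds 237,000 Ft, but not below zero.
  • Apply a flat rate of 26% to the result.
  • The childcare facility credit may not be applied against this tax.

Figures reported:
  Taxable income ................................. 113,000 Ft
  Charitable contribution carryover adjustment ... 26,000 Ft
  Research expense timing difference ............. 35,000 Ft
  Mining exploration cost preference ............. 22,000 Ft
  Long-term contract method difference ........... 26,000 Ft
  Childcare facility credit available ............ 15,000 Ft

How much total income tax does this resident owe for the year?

Standard income tax:
  65,000 Ft × 12% = 7,800 Ft
  48,000 Ft × 17% = 8,160 Ft
  → 15,960 Ft
  Less childcare facility credit 15,000 Ft → 960 Ft

Parallel minimum levy:
  Adjusted income: 113,000 Ft + 26,000 Ft + 35,000 Ft + 22,000 Ft + 26,000 Ft = 222,000 Ft
  Exemption: 222,000 Ft ≤ 237,000 Ft, so full 54,000 Ft applies
  Base: 222,000 Ft − 54,000 Ft = 168,000 Ft
  168,000 Ft × 26% = 43,680 Ft

43,680 Ft > 960 Ft, so the parallel minimum levy is the binding amount.

43,680 Ft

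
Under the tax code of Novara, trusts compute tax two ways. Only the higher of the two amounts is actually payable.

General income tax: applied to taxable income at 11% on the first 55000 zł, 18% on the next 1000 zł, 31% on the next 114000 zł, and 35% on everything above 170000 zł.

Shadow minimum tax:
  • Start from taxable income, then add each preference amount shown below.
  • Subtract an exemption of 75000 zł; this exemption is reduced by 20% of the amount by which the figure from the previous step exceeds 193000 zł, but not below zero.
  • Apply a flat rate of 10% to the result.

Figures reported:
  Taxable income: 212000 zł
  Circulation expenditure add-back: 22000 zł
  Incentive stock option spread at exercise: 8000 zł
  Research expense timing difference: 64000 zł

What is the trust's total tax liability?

56270 zł

General income tax:
  55000 zł × 11% = 6050 zł
  1000 zł × 18% = 180 zł
  114000 zł × 31% = 35340 zł
  42000 zł × 35% = 14700 zł
  → 56270 zł

Shadow minimum tax:
  Adjusted income: 212000 zł + 22000 zł + 8000 zł + 64000 zł = 306000 zł
  Exemption: 75000 zł − 20% × (306000 zł − 193000 zł) = 75000 zł − 22600 zł = 52400 zł
  Base: 306000 zł − 52400 zł = 253600 zł
  253600 zł × 10% = 25360 zł

56270 zł > 25360 zł, so the general income tax governs.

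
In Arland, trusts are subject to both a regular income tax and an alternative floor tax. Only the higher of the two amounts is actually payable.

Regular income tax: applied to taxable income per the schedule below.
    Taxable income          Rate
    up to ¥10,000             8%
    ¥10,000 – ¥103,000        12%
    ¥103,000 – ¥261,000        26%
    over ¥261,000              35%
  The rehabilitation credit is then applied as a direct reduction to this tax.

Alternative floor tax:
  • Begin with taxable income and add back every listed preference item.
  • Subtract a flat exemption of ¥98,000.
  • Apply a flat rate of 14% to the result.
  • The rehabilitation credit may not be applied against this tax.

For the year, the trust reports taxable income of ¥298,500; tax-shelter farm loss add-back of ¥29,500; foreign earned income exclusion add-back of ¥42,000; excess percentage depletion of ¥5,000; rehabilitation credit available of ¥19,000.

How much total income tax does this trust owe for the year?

Alternative floor tax:
  Adjusted income: ¥298,500 + ¥29,500 + ¥42,000 + ¥5,000 = ¥375,000
  Less exemption ¥98,000 → base ¥277,000
  ¥277,000 × 14% = ¥38,780

Regular income tax:
  ¥10,000 × 8% = ¥800
  ¥93,000 × 12% = ¥11,160
  ¥158,000 × 26% = ¥41,080
  ¥37,500 × 35% = ¥13,125
  → ¥66,165
  Less rehabilitation credit ¥19,000 → ¥47,165

¥47,165 > ¥38,780, so the regular income tax governs.

¥47,165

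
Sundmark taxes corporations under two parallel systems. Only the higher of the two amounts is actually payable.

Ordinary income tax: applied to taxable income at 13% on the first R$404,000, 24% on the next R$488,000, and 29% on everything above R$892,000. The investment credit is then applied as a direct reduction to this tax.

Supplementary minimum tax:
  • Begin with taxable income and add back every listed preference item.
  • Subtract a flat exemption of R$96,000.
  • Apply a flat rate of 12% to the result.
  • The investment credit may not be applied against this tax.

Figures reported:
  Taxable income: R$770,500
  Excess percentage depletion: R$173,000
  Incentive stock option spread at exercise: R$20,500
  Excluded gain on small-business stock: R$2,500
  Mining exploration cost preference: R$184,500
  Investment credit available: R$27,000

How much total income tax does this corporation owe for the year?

Supplementary minimum tax:
  Adjusted income: R$770,500 + R$173,000 + R$20,500 + R$2,500 + R$184,500 = R$1,151,000
  Less exemption R$96,000 → base R$1,055,000
  R$1,055,000 × 12% = R$126,600

Ordinary income tax:
  R$404,000 × 13% = R$52,520
  R$366,500 × 24% = R$87,960
  → R$140,480
  Less investment credit R$27,000 → R$113,480

R$126,600 > R$113,480, so the supplementary minimum tax is the binding amount.

R$126,600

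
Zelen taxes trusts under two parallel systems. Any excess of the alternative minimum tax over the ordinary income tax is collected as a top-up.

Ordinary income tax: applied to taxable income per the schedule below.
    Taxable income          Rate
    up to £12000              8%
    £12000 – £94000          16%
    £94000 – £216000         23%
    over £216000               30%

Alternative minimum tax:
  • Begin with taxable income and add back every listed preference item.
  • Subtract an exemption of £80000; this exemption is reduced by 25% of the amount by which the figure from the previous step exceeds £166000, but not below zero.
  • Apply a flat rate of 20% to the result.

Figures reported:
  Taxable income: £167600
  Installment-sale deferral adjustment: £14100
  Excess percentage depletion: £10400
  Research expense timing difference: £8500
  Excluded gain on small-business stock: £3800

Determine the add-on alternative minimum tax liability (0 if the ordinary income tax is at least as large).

Ordinary income tax:
  £12000 × 8% = £960
  £82000 × 16% = £13120
  £73600 × 23% = £16928
  → £31008

Alternative minimum tax:
  Adjusted income: £167600 + £14100 + £10400 + £8500 + £3800 = £204400
  Exemption: £80000 − 25% × (£204400 − £166000) = £80000 − £9600 = £70400
  Base: £204400 − £70400 = £134000
  £134000 × 20% = £26800

£26800 ≤ £31008, so no add-on is due.

£0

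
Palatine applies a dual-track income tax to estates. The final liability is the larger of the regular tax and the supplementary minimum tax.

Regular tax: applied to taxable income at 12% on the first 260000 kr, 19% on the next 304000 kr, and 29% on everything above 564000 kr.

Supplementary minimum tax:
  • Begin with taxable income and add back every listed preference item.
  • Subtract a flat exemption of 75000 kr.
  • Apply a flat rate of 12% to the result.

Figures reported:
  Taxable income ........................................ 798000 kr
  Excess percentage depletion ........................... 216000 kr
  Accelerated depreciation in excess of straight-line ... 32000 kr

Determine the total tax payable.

Supplementary minimum tax:
  Adjusted income: 798000 kr + 216000 kr + 32000 kr = 1046000 kr
  Less exemption 75000 kr → base 971000 kr
  971000 kr × 12% = 116520 kr

Regular tax:
  260000 kr × 12% = 31200 kr
  304000 kr × 19% = 57760 kr
  234000 kr × 29% = 67860 kr
  → 156820 kr

156820 kr > 116520 kr, so the regular tax governs.

156820 kr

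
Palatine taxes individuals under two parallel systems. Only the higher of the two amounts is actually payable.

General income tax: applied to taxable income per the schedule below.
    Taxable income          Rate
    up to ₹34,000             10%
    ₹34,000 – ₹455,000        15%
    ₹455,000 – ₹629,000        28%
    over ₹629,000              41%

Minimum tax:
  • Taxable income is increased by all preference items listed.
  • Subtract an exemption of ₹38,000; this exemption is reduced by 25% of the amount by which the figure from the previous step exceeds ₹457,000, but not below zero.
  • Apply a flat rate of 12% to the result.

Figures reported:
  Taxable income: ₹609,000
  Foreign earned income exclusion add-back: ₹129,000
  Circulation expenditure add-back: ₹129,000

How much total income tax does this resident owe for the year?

Minimum tax:
  Adjusted income: ₹609,000 + ₹129,000 + ₹129,000 = ₹867,000
  Exemption: 25% × (₹867,000 − ₹457,000) = ₹102,500 ≥ ₹38,000, so the exemption is fully phased out
  Base: ₹867,000 − ₹0 = ₹867,000
  ₹867,000 × 12% = ₹104,040

General income tax:
  ₹34,000 × 10% = ₹3,400
  ₹421,000 × 15% = ₹63,150
  ₹154,000 × 28% = ₹43,120
  → ₹109,670

₹109,670 > ₹104,040, so the general income tax governs.

₹109,670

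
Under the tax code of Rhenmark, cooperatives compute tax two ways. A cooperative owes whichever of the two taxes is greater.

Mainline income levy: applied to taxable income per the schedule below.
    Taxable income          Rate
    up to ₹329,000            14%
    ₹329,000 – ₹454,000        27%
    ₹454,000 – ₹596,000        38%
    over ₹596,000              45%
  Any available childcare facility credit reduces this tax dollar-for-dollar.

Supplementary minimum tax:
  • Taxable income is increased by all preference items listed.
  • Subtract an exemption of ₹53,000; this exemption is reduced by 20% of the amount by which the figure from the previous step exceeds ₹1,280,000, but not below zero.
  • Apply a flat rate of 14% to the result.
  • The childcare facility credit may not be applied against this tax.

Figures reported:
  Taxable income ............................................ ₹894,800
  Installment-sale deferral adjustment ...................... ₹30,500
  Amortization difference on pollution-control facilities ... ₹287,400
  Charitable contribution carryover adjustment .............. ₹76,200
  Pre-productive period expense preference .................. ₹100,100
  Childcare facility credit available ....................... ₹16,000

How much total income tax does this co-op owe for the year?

₹252,230

Mainline income levy:
  ₹329,000 × 14% = ₹46,060
  ₹125,000 × 27% = ₹33,750
  ₹142,000 × 38% = ₹53,960
  ₹298,800 × 45% = ₹134,460
  → ₹268,230
  Less childcare facility credit ₹16,000 → ₹252,230

Supplementary minimum tax:
  Adjusted income: ₹894,800 + ₹30,500 + ₹287,400 + ₹76,200 + ₹100,100 = ₹1,389,000
  Exemption: ₹53,000 − 20% × (₹1,389,000 − ₹1,280,000) = ₹53,000 − ₹21,800 = ₹31,200
  Base: ₹1,389,000 − ₹31,200 = ₹1,357,800
  ₹1,357,800 × 14% = ₹190,092

₹252,230 > ₹190,092, so the mainline income levy governs.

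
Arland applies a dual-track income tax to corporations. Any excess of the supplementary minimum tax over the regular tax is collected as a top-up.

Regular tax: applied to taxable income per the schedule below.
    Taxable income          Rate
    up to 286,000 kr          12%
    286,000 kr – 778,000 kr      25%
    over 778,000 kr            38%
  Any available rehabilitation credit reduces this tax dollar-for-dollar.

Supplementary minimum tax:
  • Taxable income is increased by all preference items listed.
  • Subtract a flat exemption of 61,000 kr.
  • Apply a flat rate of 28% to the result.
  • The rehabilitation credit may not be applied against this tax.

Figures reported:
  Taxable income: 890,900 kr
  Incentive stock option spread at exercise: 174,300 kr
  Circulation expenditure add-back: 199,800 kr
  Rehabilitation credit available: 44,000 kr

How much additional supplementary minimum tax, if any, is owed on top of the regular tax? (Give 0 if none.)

180,898 kr

Regular tax:
  286,000 kr × 12% = 34,320 kr
  492,000 kr × 25% = 123,000 kr
  112,900 kr × 38% = 42,902 kr
  → 200,222 kr
  Less rehabilitation credit 44,000 kr → 156,222 kr

Supplementary minimum tax:
  Adjusted income: 890,900 kr + 174,300 kr + 199,800 kr = 1,265,000 kr
  Less exemption 61,000 kr → base 1,204,000 kr
  1,204,000 kr × 28% = 337,120 kr

Excess of supplementary minimum tax over regular tax: 337,120 kr − 156,222 kr = 180,898 kr.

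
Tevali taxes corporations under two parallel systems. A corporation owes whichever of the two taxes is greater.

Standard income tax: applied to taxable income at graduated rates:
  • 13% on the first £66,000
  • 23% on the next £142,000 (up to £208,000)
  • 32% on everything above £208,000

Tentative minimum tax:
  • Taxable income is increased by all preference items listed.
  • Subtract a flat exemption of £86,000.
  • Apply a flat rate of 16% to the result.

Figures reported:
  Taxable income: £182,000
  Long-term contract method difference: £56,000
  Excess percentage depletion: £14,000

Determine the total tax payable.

Tentative minimum tax:
  Adjusted income: £182,000 + £56,000 + £14,000 = £252,000
  Less exemption £86,000 → base £166,000
  £166,000 × 16% = £26,560

Standard income tax:
  £66,000 × 13% = £8,580
  £116,000 × 23% = £26,680
  → £35,260

£35,260 > £26,560, so the standard income tax governs.

£35,260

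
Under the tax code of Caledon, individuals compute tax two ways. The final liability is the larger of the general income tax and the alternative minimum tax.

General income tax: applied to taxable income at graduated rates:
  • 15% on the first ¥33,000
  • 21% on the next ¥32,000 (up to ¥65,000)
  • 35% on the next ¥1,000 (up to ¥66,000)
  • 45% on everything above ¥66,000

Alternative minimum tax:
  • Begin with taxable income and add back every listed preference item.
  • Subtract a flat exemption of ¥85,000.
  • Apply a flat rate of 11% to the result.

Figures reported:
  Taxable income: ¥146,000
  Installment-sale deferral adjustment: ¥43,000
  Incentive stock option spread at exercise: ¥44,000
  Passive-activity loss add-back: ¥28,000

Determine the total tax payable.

¥48,020

General income tax:
  ¥33,000 × 15% = ¥4,950
  ¥32,000 × 21% = ¥6,720
  ¥1,000 × 35% = ¥350
  ¥80,000 × 45% = ¥36,000
  → ¥48,020

Alternative minimum tax:
  Adjusted income: ¥146,000 + ¥43,000 + ¥44,000 + ¥28,000 = ¥261,000
  Less exemption ¥85,000 → base ¥176,000
  ¥176,000 × 11% = ¥19,360

¥48,020 > ¥19,360, so the general income tax governs.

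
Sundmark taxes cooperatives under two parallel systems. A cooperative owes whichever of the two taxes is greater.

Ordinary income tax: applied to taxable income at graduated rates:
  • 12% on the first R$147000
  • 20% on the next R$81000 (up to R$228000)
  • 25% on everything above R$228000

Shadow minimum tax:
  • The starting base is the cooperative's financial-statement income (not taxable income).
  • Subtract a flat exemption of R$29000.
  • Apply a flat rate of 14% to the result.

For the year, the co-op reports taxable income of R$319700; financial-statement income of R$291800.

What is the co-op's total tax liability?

R$56765

Shadow minimum tax:
  Base (financial-statement income): R$291800
  Less exemption R$29000 → base R$262800
  R$262800 × 14% = R$36792

Ordinary income tax:
  R$147000 × 12% = R$17640
  R$81000 × 20% = R$16200
  R$91700 × 25% = R$22925
  → R$56765

R$56765 > R$36792, so the ordinary income tax governs.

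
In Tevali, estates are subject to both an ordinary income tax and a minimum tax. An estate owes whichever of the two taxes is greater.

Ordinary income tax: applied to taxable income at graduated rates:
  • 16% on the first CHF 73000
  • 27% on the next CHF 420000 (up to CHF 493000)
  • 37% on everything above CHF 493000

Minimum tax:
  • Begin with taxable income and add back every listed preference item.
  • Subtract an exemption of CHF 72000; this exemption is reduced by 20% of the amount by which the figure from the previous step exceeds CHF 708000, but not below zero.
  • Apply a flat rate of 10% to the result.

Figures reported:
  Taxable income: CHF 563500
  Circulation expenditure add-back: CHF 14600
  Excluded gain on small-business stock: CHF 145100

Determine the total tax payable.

Ordinary income tax:
  CHF 73000 × 16% = CHF 11680
  CHF 420000 × 27% = CHF 113400
  CHF 70500 × 37% = CHF 26085
  → CHF 151165

Minimum tax:
  Adjusted income: CHF 563500 + CHF 14600 + CHF 145100 = CHF 723200
  Exemption: CHF 72000 − 20% × (CHF 723200 − CHF 708000) = CHF 72000 − CHF 3040 = CHF 68960
  Base: CHF 723200 − CHF 68960 = CHF 654240
  CHF 654240 × 10% = CHF 65424

CHF 151165 > CHF 65424, so the ordinary income tax governs.

CHF 151165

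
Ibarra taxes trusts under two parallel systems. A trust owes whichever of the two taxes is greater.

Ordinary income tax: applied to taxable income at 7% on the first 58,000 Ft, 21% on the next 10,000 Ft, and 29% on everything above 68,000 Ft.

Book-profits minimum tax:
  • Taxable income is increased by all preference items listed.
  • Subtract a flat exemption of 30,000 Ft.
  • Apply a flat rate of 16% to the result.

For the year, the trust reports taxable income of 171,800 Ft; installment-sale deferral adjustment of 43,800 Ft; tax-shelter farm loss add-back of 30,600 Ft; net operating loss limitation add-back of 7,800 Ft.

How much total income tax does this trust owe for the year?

36,262 Ft

Ordinary income tax:
  58,000 Ft × 7% = 4,060 Ft
  10,000 Ft × 21% = 2,100 Ft
  103,800 Ft × 29% = 30,102 Ft
  → 36,262 Ft

Book-profits minimum tax:
  Adjusted income: 171,800 Ft + 43,800 Ft + 30,600 Ft + 7,800 Ft = 254,000 Ft
  Less exemption 30,000 Ft → base 224,000 Ft
  224,000 Ft × 16% = 35,840 Ft

36,262 Ft > 35,840 Ft, so the ordinary income tax governs.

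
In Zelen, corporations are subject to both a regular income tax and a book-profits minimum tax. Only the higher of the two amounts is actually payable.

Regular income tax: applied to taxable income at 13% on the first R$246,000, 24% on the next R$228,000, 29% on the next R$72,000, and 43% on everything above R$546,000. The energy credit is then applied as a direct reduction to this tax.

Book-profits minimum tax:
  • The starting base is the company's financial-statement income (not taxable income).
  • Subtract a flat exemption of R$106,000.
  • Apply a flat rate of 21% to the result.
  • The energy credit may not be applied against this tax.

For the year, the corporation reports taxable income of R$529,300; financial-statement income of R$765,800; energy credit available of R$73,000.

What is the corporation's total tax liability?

R$138,558

Regular income tax:
  R$246,000 × 13% = R$31,980
  R$228,000 × 24% = R$54,720
  R$55,300 × 29% = R$16,037
  → R$102,737
  Less energy credit R$73,000 → R$29,737

Book-profits minimum tax:
  Base (financial-statement income): R$765,800
  Less exemption R$106,000 → base R$659,800
  R$659,800 × 21% = R$138,558

R$138,558 > R$29,737, so the book-profits minimum tax is the binding amount.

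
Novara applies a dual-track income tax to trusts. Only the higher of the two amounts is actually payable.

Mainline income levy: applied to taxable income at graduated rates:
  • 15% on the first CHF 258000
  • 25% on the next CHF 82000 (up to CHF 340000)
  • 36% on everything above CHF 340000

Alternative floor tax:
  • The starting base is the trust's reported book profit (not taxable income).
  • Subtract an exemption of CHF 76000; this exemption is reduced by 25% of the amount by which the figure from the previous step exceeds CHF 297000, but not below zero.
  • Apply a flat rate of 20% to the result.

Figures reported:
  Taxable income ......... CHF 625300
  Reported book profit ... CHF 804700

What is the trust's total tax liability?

CHF 161908

Alternative floor tax:
  Base (reported book profit): CHF 804700
  Exemption: 25% × (CHF 804700 − CHF 297000) = CHF 126925 ≥ CHF 76000, so the exemption is fully phased out
  Base: CHF 804700 − CHF 0 = CHF 804700
  CHF 804700 × 20% = CHF 160940

Mainline income levy:
  CHF 258000 × 15% = CHF 38700
  CHF 82000 × 25% = CHF 20500
  CHF 285300 × 36% = CHF 102708
  → CHF 161908

CHF 161908 > CHF 160940, so the mainline income levy governs.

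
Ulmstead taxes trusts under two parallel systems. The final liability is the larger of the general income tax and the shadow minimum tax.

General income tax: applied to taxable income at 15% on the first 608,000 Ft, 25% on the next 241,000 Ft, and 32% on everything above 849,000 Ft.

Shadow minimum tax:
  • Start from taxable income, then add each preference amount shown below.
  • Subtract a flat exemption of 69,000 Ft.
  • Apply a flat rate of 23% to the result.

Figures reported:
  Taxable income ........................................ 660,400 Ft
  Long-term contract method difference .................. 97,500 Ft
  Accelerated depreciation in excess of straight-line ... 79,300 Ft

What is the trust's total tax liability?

176,686 Ft

Shadow minimum tax:
  Adjusted income: 660,400 Ft + 97,500 Ft + 79,300 Ft = 837,200 Ft
  Less exemption 69,000 Ft → base 768,200 Ft
  768,200 Ft × 23% = 176,686 Ft

General income tax:
  608,000 Ft × 15% = 91,200 Ft
  52,400 Ft × 25% = 13,100 Ft
  → 104,300 Ft

176,686 Ft > 104,300 Ft, so the shadow minimum tax is the binding amount.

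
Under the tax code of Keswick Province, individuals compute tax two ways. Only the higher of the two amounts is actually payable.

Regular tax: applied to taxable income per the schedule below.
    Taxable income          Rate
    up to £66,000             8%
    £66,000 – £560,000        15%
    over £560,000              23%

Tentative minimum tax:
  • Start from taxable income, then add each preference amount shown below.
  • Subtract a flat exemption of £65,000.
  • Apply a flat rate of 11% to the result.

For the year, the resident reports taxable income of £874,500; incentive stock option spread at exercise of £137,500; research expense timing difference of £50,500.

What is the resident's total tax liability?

Regular tax:
  £66,000 × 8% = £5,280
  £494,000 × 15% = £74,100
  £314,500 × 23% = £72,335
  → £151,715

Tentative minimum tax:
  Adjusted income: £874,500 + £137,500 + £50,500 = £1,062,500
  Less exemption £65,000 → base £997,500
  £997,500 × 11% = £109,725

£151,715 > £109,725, so the regular tax governs.

£151,715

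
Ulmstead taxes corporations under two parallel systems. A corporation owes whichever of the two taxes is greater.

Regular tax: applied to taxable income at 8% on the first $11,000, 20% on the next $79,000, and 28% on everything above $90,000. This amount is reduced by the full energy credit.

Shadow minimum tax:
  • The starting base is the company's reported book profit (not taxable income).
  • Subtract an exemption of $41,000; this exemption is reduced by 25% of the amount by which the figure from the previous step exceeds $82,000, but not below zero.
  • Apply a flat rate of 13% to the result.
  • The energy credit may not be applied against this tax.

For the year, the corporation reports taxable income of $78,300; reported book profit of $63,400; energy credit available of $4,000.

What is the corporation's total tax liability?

$10,340

Regular tax:
  $11,000 × 8% = $880
  $67,300 × 20% = $13,460
  → $14,340
  Less energy credit $4,000 → $10,340

Shadow minimum tax:
  Base (reported book profit): $63,400
  Exemption: $63,400 ≤ $82,000, so full $41,000 applies
  Base: $63,400 − $41,000 = $22,400
  $22,400 × 13% = $2,912

$10,340 > $2,912, so the regular tax governs.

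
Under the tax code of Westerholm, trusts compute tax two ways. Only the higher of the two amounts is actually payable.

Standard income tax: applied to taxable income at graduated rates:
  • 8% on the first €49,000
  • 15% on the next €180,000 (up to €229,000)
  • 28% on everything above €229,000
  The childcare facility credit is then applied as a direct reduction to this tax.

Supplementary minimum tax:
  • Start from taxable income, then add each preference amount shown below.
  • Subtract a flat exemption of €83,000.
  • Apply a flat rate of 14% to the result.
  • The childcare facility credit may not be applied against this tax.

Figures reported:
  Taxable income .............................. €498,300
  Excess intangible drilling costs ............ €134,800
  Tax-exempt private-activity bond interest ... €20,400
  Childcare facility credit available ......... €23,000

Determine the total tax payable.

€83,324

Standard income tax:
  €49,000 × 8% = €3,920
  €180,000 × 15% = €27,000
  €269,300 × 28% = €75,404
  → €106,324
  Less childcare facility credit €23,000 → €83,324

Supplementary minimum tax:
  Adjusted income: €498,300 + €134,800 + €20,400 = €653,500
  Less exemption €83,000 → base €570,500
  €570,500 × 14% = €79,870

€83,324 > €79,870, so the standard income tax governs.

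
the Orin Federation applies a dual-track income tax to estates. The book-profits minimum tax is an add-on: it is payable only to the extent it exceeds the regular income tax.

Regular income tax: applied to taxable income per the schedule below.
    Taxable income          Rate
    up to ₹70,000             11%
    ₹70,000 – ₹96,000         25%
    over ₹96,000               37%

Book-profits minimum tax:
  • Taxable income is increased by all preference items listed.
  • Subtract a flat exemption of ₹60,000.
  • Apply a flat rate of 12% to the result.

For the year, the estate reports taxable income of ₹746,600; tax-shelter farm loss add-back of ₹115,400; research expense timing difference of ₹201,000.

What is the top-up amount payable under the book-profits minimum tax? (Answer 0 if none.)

Regular income tax:
  ₹70,000 × 11% = ₹7,700
  ₹26,000 × 25% = ₹6,500
  ₹650,600 × 37% = ₹240,722
  → ₹254,922

Book-profits minimum tax:
  Adjusted income: ₹746,600 + ₹115,400 + ₹201,000 = ₹1,063,000
  Less exemption ₹60,000 → base ₹1,003,000
  ₹1,003,000 × 12% = ₹120,360

₹120,360 ≤ ₹254,922, so no add-on is due.

₹0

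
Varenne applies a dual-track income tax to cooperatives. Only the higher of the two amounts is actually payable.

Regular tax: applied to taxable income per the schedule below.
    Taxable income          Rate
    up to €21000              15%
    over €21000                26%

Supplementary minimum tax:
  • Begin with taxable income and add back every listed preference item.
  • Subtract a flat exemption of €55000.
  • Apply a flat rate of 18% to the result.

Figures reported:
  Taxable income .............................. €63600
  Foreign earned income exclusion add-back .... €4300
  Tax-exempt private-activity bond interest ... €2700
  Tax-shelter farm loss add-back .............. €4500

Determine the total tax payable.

€14226

Regular tax:
  €21000 × 15% = €3150
  €42600 × 26% = €11076
  → €14226

Supplementary minimum tax:
  Adjusted income: €63600 + €4300 + €2700 + €4500 = €75100
  Less exemption €55000 → base €20100
  €20100 × 18% = €3618

€14226 > €3618, so the regular tax governs.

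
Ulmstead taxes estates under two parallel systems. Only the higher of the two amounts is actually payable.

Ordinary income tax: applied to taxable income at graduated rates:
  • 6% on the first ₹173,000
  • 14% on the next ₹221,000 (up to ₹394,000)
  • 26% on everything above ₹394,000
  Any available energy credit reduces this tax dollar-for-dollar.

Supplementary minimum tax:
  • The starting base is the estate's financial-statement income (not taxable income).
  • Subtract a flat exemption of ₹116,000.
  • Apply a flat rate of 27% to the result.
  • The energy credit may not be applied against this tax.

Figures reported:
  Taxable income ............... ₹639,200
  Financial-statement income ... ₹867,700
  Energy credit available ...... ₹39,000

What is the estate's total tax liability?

₹202,959

Supplementary minimum tax:
  Base (financial-statement income): ₹867,700
  Less exemption ₹116,000 → base ₹751,700
  ₹751,700 × 27% = ₹202,959

Ordinary income tax:
  ₹173,000 × 6% = ₹10,380
  ₹221,000 × 14% = ₹30,940
  ₹245,200 × 26% = ₹63,752
  → ₹105,072
  Less energy credit ₹39,000 → ₹66,072

₹202,959 > ₹66,072, so the supplementary minimum tax is the binding amount.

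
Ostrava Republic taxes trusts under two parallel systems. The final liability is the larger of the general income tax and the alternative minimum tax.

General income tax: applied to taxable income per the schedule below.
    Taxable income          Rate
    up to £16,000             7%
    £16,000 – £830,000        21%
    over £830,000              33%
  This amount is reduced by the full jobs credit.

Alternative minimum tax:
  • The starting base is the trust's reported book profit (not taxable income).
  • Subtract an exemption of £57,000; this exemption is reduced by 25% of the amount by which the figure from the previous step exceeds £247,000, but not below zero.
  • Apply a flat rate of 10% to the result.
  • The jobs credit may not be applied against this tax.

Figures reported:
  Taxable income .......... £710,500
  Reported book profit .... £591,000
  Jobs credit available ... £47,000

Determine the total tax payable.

£99,965

Alternative minimum tax:
  Base (reported book profit): £591,000
  Exemption: 25% × (£591,000 − £247,000) = £86,000 ≥ £57,000, so the exemption is fully phased out
  Base: £591,000 − £0 = £591,000
  £591,000 × 10% = £59,100

General income tax:
  £16,000 × 7% = £1,120
  £694,500 × 21% = £145,845
  → £146,965
  Less jobs credit £47,000 → £99,965

£99,965 > £59,100, so the general income tax governs.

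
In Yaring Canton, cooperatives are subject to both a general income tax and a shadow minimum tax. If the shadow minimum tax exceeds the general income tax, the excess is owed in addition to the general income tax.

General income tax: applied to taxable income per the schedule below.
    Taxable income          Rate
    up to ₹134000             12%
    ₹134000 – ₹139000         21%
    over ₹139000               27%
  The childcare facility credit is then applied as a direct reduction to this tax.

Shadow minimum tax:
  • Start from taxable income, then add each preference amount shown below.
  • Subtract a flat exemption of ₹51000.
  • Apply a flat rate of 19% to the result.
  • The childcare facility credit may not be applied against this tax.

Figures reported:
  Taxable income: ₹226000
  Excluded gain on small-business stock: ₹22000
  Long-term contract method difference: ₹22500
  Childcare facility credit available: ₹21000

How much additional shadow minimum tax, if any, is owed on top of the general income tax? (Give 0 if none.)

Shadow minimum tax:
  Adjusted income: ₹226000 + ₹22000 + ₹22500 = ₹270500
  Less exemption ₹51000 → base ₹219500
  ₹219500 × 19% = ₹41705

General income tax:
  ₹134000 × 12% = ₹16080
  ₹5000 × 21% = ₹1050
  ₹87000 × 27% = ₹23490
  → ₹40620
  Less childcare facility credit ₹21000 → ₹19620

Excess of shadow minimum tax over general income tax: ₹41705 − ₹19620 = ₹22085.

₹22085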